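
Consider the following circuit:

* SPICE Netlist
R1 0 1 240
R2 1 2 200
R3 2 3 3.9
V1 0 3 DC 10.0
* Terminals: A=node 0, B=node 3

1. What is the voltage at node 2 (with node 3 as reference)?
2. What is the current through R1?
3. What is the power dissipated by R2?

Nodal analysis, taking node 3 as the 0 V reference.
Source V1 fixes V_0 = 10 V.
KCL at each unknown node (sum of currents leaving = 0; resistances in Ω):
  Node 1: (V_1 - 10)/240 + (V_1 - V_2)/200 = 0
  Node 2: (V_2 - V_1)/200 + (V_2 - 0)/3.9 = 0
Collecting terms (coefficients in siemens):
  0.009167·V_1 - 0.005·V_2 = 0.04167
  0.2614·V_2 - 0.005·V_1 = 0
Determinant D = (0.009167)(0.2614) - (-0.005)(-0.005) = 0.002371
V_1 = [(0.04167)(0.2614) - (-0.005)(0)]/D = 4.593 V
V_2 = [(0.009167)(0) - (0.04167)(-0.005)]/D = 0.08786 V
Part 1:
  Read off the nodal solution: V_2 = 0.08786 V
Part 2:
  I_R1 = (V_0 - V_1)/R1 = (10 - 4.593)/240 = 0.02253 A
  Magnitude: I_R1 = 0.02253 A
Part 3:
  I_R2 = (V_1 - V_2)/R2 = (4.593 - 0.08786)/200 = 0.02253 A
  P_R2 = I_R2² × R2 = (0.02253)² × 200 = 0.1015 W

Final answers:
1. V_2 = 0.08786 V
2. I_R1 = 0.02253 A
3. P_R2 = 0.1015 W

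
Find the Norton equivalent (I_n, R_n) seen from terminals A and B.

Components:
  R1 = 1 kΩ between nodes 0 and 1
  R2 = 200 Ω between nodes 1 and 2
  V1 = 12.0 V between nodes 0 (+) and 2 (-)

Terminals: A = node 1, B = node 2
Find the Thévenin equivalent first; then I_n = V_th/R_th and R_n = R_th.
Step 1 — V_th is the open-circuit voltage V_A - V_B (nothing connected across the terminals).
Nodal analysis, taking node 2 as the 0 V reference.
Source V1 fixes V_0 = 12 V.
KCL at each unknown node (sum of currents leaving = 0; resistances in Ω):
  Node 1: (V_1 - 12)/1000 + (V_1 - 0)/200 = 0
Collecting terms: 0.006 × V_1 = 0.012  =>  V_1 = 2 V
V_th = V_1 - V_2 = 2 - 0 = 2 V
Step 2 — R_th: zero the source — replace V1 by a short circuit (node 2 merges into node 0) — and find the resistance seen between A (node 1) and B (node 0).
Reduce the network between node 1 (A) and node 0 (B) by series/parallel combination:
  Rp1 = R1 ‖ R2 (parallel, both between nodes 0 and 1) = 1/(1/1000 + 1/200) = 166.7 Ω
R_th = 166.7 Ω
I_n = V_th/R_th = 2/166.7 = 0.012 A, and R_n = R_th = 166.7 Ω

Final answer: I_n = 0.012 A, R_n = 166.7 Ω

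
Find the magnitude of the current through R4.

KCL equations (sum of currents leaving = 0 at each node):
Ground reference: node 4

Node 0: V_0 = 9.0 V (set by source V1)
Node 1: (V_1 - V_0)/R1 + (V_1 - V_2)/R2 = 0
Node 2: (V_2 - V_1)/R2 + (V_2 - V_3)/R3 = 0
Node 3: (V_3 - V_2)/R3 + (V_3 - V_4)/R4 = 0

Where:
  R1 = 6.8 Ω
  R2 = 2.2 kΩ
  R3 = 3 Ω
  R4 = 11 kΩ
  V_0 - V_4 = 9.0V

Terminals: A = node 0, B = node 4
Nodal analysis, taking node 4 as the 0 V reference.
Source V1 fixes V_0 = 9 V.
KCL at each unknown node (sum of currents leaving = 0; resistances in Ω):
  Node 1: (V_1 - 9)/6.8 + (V_1 - V_2)/2200 = 0
  Node 2: (V_2 - V_1)/2200 + (V_2 - V_3)/3 = 0
  Node 3: (V_3 - V_2)/3 + (V_3 - 0)/11000 = 0
Collecting terms (coefficients in siemens):
  0.1475·V_1 - 0.0004545·V_2 = 1.324
  0.3338·V_2 - 0.0004545·V_1 - 0.3333·V_3 = 0
  0.3334·V_3 - 0.3333·V_2 = 0
Solving these 3 simultaneous equations (Gaussian elimination) gives:
  V_1 = 8.995 V, V_2 = 7.496 V, V_3 = 7.494 V
I_R4 = (V_3 - V_4)/R4 = (7.494 - 0)/11000 = 0.0006813 A
|I_R4| = 0.0006813 A

Final answer: |I_R4| = 0.0006813 A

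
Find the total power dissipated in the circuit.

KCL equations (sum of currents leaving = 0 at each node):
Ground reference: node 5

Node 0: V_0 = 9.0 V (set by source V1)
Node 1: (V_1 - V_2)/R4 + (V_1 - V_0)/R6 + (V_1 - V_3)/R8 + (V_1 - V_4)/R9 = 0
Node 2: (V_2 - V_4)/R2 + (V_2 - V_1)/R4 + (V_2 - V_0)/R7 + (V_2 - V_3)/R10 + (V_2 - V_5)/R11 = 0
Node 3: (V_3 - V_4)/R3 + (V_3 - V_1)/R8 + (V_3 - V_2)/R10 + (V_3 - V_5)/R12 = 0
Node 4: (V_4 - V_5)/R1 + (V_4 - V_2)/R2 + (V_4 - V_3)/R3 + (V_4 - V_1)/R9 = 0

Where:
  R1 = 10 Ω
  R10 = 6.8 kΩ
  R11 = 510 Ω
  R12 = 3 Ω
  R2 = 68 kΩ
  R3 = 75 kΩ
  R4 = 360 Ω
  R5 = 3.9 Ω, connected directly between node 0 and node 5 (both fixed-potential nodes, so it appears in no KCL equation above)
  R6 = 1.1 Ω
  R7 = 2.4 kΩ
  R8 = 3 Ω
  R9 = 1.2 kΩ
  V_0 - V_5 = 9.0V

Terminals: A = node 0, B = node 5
Nodal analysis, taking node 5 as the 0 V reference.
Source V1 fixes V_0 = 9 V.
KCL at each unknown node (sum of currents leaving = 0; resistances in Ω):
  Node 1: (V_1 - V_2)/360 + (V_1 - 9)/1.1 + (V_1 - V_3)/3 + (V_1 - V_4)/1200 = 0
  Node 2: (V_2 - V_4)/68000 + (V_2 - V_1)/360 + (V_2 - 9)/2400 + (V_2 - V_3)/6800 + (V_2 - 0)/510 = 0
  Node 3: (V_3 - V_4)/75000 + (V_3 - V_1)/3 + (V_3 - V_2)/6800 + (V_3 - 0)/3 = 0
  Node 4: (V_4 - 0)/10 + (V_4 - V_2)/68000 + (V_4 - V_3)/75000 + (V_4 - V_1)/1200 = 0
Collecting terms (coefficients in siemens):
  1.246·V_1 - 0.002778·V_2 - 0.3333·V_3 - 0.0008333·V_4 = 8.182
  0.005317·V_2 - 0.002778·V_1 - 0.0001471·V_3 - 0.00001471·V_4 = 0.00375
  0.6668·V_3 - 0.3333·V_1 - 0.0001471·V_2 - 0.00001333·V_4 = 0
  0.1009·V_4 - 0.0008333·V_1 - 0.00001471·V_2 - 0.00001333·V_3 = 0
Solving these 4 simultaneous equations (Gaussian elimination) gives:
  V_1 = 7.593 V, V_2 = 4.777 V, V_3 = 3.796 V, V_4 = 0.06393 V
Power in each resistor, P = (ΔV)²/R:
  P_R1 = (0.06393 - 0)²/10 = 0.0004087 W
  P_R2 = (4.777 - 0.06393)²/68000 = 0.0003267 W
  P_R3 = (3.796 - 0.06393)²/75000 = 0.0001858 W
  P_R4 = (7.593 - 4.777)²/360 = 0.02202 W
  P_R5 = (9 - 0)²/3.9 = 20.77 W
  P_R6 = (9 - 7.593)²/1.1 = 1.801 W
  P_R7 = (9 - 4.777)²/2400 = 0.00743 W
  P_R8 = (7.593 - 3.796)²/3 = 4.804 W
  P_R9 = (7.593 - 0.06393)²/1200 = 0.04723 W
  P_R10 = (4.777 - 3.796)²/6800 = 0.0001414 W
  P_R11 = (4.777 - 0)²/510 = 0.04475 W
  P_R12 = (3.796 - 0)²/3 = 4.804 W
P_total = P_R1 + P_R2 + P_R3 + P_R4 + P_R5 + P_R6 + P_R7 + P_R8 + P_R9 + P_R10 + P_R11 + P_R12 = 32.3 W

Final answer: 32.3 W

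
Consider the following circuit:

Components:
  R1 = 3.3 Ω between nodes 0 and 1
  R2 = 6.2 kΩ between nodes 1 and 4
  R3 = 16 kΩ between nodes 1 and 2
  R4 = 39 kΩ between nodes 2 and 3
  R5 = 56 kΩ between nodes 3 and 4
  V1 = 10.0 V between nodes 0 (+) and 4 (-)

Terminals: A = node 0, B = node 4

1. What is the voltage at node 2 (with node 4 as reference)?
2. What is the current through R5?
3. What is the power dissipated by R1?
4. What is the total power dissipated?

Nodal analysis, taking node 4 as the 0 V reference.
Source V1 fixes V_0 = 10 V.
KCL at each unknown node (sum of currents leaving = 0; resistances in Ω):
  Node 1: (V_1 - 10)/3.3 + (V_1 - 0)/6200 + (V_1 - V_2)/16000 = 0
  Node 2: (V_2 - V_1)/16000 + (V_2 - V_3)/39000 = 0
  Node 3: (V_3 - V_2)/39000 + (V_3 - 0)/56000 = 0
Collecting terms (coefficients in siemens):
  0.3033·V_1 - 0.0000625·V_2 = 3.03
  0.00008814·V_2 - 0.0000625·V_1 - 0.00002564·V_3 = 0
  0.0000435·V_3 - 0.00002564·V_2 = 0
Solving these 3 simultaneous equations (Gaussian elimination) gives:
  V_1 = 9.994 V, V_2 = 8.554 V, V_3 = 5.042 V
Part 1:
  Read off the nodal solution: V_2 = 8.554 V
Part 2:
  I_R5 = (V_3 - V_4)/R5 = (5.042 - 0)/56000 = 0.00009004 A
  Magnitude: I_R5 = 0.00009004 A
Part 3:
  I_R1 = (V_0 - V_1)/R1 = (10 - 9.994)/3.3 = 0.001702 A
  P_R1 = I_R1² × R1 = (0.001702)² × 3.3 = 0.00000956 W
Part 4:
  Power in each resistor, P = (ΔV)²/R:
    P_R1 = (10 - 9.994)²/3.3 = 0.00000956 W
    P_R2 = (9.994 - 0)²/6200 = 0.01611 W
    P_R3 = (9.994 - 8.554)²/16000 = 0.0001297 W
    P_R4 = (8.554 - 5.042)²/39000 = 0.0003162 W
    P_R5 = (5.042 - 0)²/56000 = 0.000454 W
  P_total = P_R1 + P_R2 + P_R3 + P_R4 + P_R5 = 0.01702 W

Final answers:
1. V_2 = 8.554 V
2. I_R5 = 9.004e-05 A
3. P_R1 = 9.56e-06 W
4. P_total = 0.01702 W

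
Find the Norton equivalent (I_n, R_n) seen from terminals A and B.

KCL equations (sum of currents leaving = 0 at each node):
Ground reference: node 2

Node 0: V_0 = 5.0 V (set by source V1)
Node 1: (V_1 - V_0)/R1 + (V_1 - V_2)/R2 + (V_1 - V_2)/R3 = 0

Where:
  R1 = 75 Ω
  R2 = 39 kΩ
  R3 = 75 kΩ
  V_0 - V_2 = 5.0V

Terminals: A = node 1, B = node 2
Find the Thévenin equivalent first; then I_n = V_th/R_th and R_n = R_th.
Step 1 — V_th is the open-circuit voltage V_A - V_B (nothing connected across the terminals).
Nodal analysis, taking node 2 as the 0 V reference.
Source V1 fixes V_0 = 5 V.
KCL at each unknown node (sum of currents leaving = 0; resistances in Ω):
  Node 1: (V_1 - 5)/75 + (V_1 - 0)/39000 + (V_1 - 0)/75000 = 0
Collecting terms: 0.01337 × V_1 = 0.06667  =>  V_1 = 4.985 V
V_th = V_1 - V_2 = 4.985 - 0 = 4.985 V
Step 2 — R_th: zero the source — replace V1 by a short circuit (node 2 merges into node 0) — and find the resistance seen between A (node 1) and B (node 0).
Reduce the network between node 1 (A) and node 0 (B) by series/parallel combination:
  Rp1 = R1 ‖ R2 ‖ R3 (parallel, all between nodes 0 and 1) = 1/(1/75 + 1/39000 + 1/75000) = 74.78 Ω
R_th = 74.78 Ω
I_n = V_th/R_th = 4.985/74.78 = 0.06667 A, and R_n = R_th = 74.78 Ω

Final answer: I_n = 0.06667 A, R_n = 74.78 Ω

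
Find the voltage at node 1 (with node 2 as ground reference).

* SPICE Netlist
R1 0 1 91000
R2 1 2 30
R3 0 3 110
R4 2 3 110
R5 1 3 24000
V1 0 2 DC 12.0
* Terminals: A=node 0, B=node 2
Nodal analysis, taking node 2 as the 0 V reference.
Source V1 fixes V_0 = 12 V.
KCL at each unknown node (sum of currents leaving = 0; resistances in Ω):
  Node 1: (V_1 - 12)/91000 + (V_1 - 0)/30 + (V_1 - V_3)/24000 = 0
  Node 3: (V_3 - 12)/110 + (V_3 - 0)/110 + (V_3 - V_1)/24000 = 0
Collecting terms (coefficients in siemens):
  0.03339·V_1 - 0.00004167·V_3 = 0.0001319
  0.01822·V_3 - 0.00004167·V_1 = 0.1091
Determinant D = (0.03339)(0.01822) - (-0.00004167)(-0.00004167) = 0.0006084
V_1 = [(0.0001319)(0.01822) - (-0.00004167)(0.1091)]/D = 0.01142 V
V_3 = [(0.03339)(0.1091) - (0.0001319)(-0.00004167)]/D = 5.986 V
The requested potential is V_1 = 0.01142 V.

Final answer: V_1 = 0.01142 V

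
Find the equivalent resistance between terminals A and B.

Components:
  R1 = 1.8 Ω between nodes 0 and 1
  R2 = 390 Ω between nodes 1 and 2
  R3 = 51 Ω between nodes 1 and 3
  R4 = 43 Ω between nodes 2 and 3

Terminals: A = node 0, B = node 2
Reduce the network between node 0 (A) and node 2 (B) by series/parallel combination:
  Rs1 = R3 + R4 (series, joined only at node 3) = 51 + 43 = 94 Ω
  Rp1 = R2 ‖ Rs1 (parallel, both between nodes 1 and 2) = 1/(1/390 + 1/94) = 75.74 Ω
  Rs2 = R1 + Rp1 (series, joined only at node 1) = 1.8 + 75.74 = 77.54 Ω
R_eq = 77.54 Ω

Final answer: 77.54 Ω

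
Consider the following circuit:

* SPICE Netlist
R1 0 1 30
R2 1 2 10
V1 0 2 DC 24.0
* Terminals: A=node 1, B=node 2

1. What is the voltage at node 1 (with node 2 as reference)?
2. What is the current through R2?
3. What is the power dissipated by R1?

Nodal analysis, taking node 2 as the 0 V reference.
Source V1 fixes V_0 = 24 V.
KCL at each unknown node (sum of currents leaving = 0; resistances in Ω):
  Node 1: (V_1 - 24)/30 + (V_1 - 0)/10 = 0
Collecting terms: 0.1333 × V_1 = 0.8  =>  V_1 = 6 V
Part 1:
  Read off the nodal solution: V_1 = 6 V
Part 2:
  I_R2 = (V_1 - V_2)/R2 = (6 - 0)/10 = 0.6 A
  Magnitude: I_R2 = 0.6 A
Part 3:
  I_R1 = (V_0 - V_1)/R1 = (24 - 6)/30 = 0.6 A
  P_R1 = I_R1² × R1 = (0.6)² × 30 = 10.8 W

Final answers:
1. V_1 = 6 V
2. I_R2 = 0.6 A
3. P_R1 = 10.8 W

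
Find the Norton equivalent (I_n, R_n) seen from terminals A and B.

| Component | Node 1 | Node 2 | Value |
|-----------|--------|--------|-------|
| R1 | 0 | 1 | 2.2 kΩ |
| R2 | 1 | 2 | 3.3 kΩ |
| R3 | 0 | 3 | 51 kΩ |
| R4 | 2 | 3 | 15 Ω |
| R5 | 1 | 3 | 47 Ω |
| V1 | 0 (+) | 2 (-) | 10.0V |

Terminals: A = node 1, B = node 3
Find the Thévenin equivalent first; then I_n = V_th/R_th and R_n = R_th.
Step 1 — V_th is the open-circuit voltage V_A - V_B (nothing connected across the terminals).
Nodal analysis, taking node 2 as the 0 V reference.
Source V1 fixes V_0 = 10 V.
KCL at each unknown node (sum of currents leaving = 0; resistances in Ω):
  Node 1: (V_1 - 10)/2200 + (V_1 - 0)/3300 + (V_1 - V_3)/47 = 0
  Node 3: (V_3 - 10)/51000 + (V_3 - 0)/15 + (V_3 - V_1)/47 = 0
Collecting terms (coefficients in siemens):
  0.02203·V_1 - 0.02128·V_3 = 0.004545
  0.08796·V_3 - 0.02128·V_1 = 0.0001961
Determinant D = (0.02203)(0.08796) - (-0.02128)(-0.02128) = 0.001485
V_1 = [(0.004545)(0.08796) - (-0.02128)(0.0001961)]/D = 0.272 V
V_3 = [(0.02203)(0.0001961) - (0.004545)(-0.02128)]/D = 0.06801 V
V_th = V_1 - V_3 = 0.272 - 0.06801 = 0.204 V
Step 2 — R_th: zero the source — replace V1 by a short circuit (node 2 merges into node 0) — and find the resistance seen between A (node 1) and B (node 3).
Reduce the network between node 1 (A) and node 3 (B) by series/parallel combination:
  Rp1 = R1 ‖ R2 (parallel, both between nodes 0 and 1) = 1/(1/2200 + 1/3300) = 1320 Ω
  Rp2 = R3 ‖ R4 (parallel, both between nodes 0 and 3) = 1/(1/51000 + 1/15) = 15 Ω
  Rs1 = Rp1 + Rp2 (series, joined only at node 0) = 1320 + 15 = 1335 Ω
  Rp3 = R5 ‖ Rs1 (parallel, both between nodes 1 and 3) = 1/(1/47 + 1/1335) = 45.4 Ω
R_th = 45.4 Ω
I_n = V_th/R_th = 0.204/45.4 = 0.004492 A, and R_n = R_th = 45.4 Ω

Final answer: I_n = 0.004492 A, R_n = 45.4 Ω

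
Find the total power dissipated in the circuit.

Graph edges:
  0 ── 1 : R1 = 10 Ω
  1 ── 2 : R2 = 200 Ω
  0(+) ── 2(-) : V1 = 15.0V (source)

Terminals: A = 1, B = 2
Nodal analysis, taking node 2 as the 0 V reference.
Source V1 fixes V_0 = 15 V.
KCL at each unknown node (sum of currents leaving = 0; resistances in Ω):
  Node 1: (V_1 - 15)/10 + (V_1 - 0)/200 = 0
Collecting terms: 0.105 × V_1 = 1.5  =>  V_1 = 14.29 V
Power in each resistor, P = (ΔV)²/R:
  P_R1 = (15 - 14.29)²/10 = 0.05102 W
  P_R2 = (14.29 - 0)²/200 = 1.02 W
P_total = P_R1 + P_R2 = 1.071 W

Final answer: 1.071 W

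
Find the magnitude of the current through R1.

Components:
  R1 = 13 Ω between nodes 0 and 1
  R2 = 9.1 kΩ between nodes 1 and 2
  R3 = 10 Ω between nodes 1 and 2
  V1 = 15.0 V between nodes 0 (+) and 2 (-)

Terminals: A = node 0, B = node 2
Nodal analysis, taking node 2 as the 0 V reference.
Source V1 fixes V_0 = 15 V.
KCL at each unknown node (sum of currents leaving = 0; resistances in Ω):
  Node 1: (V_1 - 15)/13 + (V_1 - 0)/9100 + (V_1 - 0)/10 = 0
Collecting terms: 0.177 × V_1 = 1.154  =>  V_1 = 6.518 V
I_R1 = (V_0 - V_1)/R1 = (15 - 6.518)/13 = 0.6525 A
|I_R1| = 0.6525 A

Final answer: |I_R1| = 0.6525 A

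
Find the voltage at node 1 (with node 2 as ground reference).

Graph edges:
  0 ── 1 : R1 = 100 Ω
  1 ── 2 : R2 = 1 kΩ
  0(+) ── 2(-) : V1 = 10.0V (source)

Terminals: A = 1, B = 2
Nodal analysis, taking node 2 as the 0 V reference.
Source V1 fixes V_0 = 10 V.
KCL at each unknown node (sum of currents leaving = 0; resistances in Ω):
  Node 1: (V_1 - 10)/100 + (V_1 - 0)/1000 = 0
Collecting terms: 0.011 × V_1 = 0.1  =>  V_1 = 9.091 V
The requested potential is V_1 = 9.091 V.

Final answer: V_1 = 9.091 V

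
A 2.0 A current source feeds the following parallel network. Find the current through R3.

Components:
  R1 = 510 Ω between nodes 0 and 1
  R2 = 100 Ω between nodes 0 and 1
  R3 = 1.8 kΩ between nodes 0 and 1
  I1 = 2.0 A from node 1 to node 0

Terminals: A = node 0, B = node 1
All resistors sit directly between nodes 0 and 1, so they are in parallel and share one voltage V; the full source current 2 A splits among them.
1/R_par = 1/510 + 1/100 + 1/1800 = 0.01252 S  =>  R_par = 79.9 Ω
V = I × R_par = 2 × 79.9 = 159.8 V
I_R3 = V/R3 = 159.8/1800 = 0.08877 A

Final answer: 0.08877 A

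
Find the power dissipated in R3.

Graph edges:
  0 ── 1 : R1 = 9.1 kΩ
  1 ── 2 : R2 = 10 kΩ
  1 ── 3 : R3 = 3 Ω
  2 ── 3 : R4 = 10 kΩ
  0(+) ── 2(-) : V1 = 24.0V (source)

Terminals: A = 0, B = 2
Nodal analysis, taking node 2 as the 0 V reference.
Source V1 fixes V_0 = 24 V.
KCL at each unknown node (sum of currents leaving = 0; resistances in Ω):
  Node 1: (V_1 - 24)/9100 + (V_1 - 0)/10000 + (V_1 - V_3)/3 = 0
  Node 3: (V_3 - V_1)/3 + (V_3 - 0)/10000 = 0
Collecting terms (coefficients in siemens):
  0.3335·V_1 - 0.3333·V_3 = 0.002637
  0.3334·V_3 - 0.3333·V_1 = 0
Determinant D = (0.3335)(0.3334) - (-0.3333)(-0.3333) = 0.0001033
V_1 = [(0.002637)(0.3334) - (-0.3333)(0)]/D = 8.511 V
V_3 = [(0.3335)(0) - (0.002637)(-0.3333)]/D = 8.509 V
I_R3 = (V_1 - V_3)/R3 = (8.511 - 8.509)/3 = 0.0008509 A
P_R3 = I_R3² × R3 = (0.0008509)² × 3 = 0.000002172 W

Final answer: 2.172e-06 W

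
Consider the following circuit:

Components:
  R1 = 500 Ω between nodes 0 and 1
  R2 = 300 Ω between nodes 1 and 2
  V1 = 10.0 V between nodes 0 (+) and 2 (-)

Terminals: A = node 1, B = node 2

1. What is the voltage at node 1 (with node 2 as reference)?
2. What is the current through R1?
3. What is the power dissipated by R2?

Nodal analysis, taking node 2 as the 0 V reference.
Source V1 fixes V_0 = 10 V.
KCL at each unknown node (sum of currents leaving = 0; resistances in Ω):
  Node 1: (V_1 - 10)/500 + (V_1 - 0)/300 = 0
Collecting terms: 0.005333 × V_1 = 0.02  =>  V_1 = 3.75 V
Part 1:
  Read off the nodal solution: V_1 = 3.75 V
Part 2:
  I_R1 = (V_0 - V_1)/R1 = (10 - 3.75)/500 = 0.0125 A
  Magnitude: I_R1 = 0.0125 A
Part 3:
  I_R2 = (V_1 - V_2)/R2 = (3.75 - 0)/300 = 0.0125 A
  P_R2 = I_R2² × R2 = (0.0125)² × 300 = 0.04688 W

Final answers:
1. V_1 = 3.75 V
2. I_R1 = 0.0125 A
3. P_R2 = 0.04688 W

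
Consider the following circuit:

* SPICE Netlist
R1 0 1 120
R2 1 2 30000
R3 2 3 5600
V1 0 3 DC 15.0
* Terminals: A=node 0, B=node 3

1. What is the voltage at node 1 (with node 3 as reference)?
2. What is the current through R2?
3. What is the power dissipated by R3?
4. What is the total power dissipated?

Nodal analysis, taking node 3 as the 0 V reference.
Source V1 fixes V_0 = 15 V.
KCL at each unknown node (sum of currents leaving = 0; resistances in Ω):
  Node 1: (V_1 - 15)/120 + (V_1 - V_2)/30000 = 0
  Node 2: (V_2 - V_1)/30000 + (V_2 - 0)/5600 = 0
Collecting terms (coefficients in siemens):
  0.008367·V_1 - 0.00003333·V_2 = 0.125
  0.0002119·V_2 - 0.00003333·V_1 = 0
Determinant D = (0.008367)(0.0002119) - (-0.00003333)(-0.00003333) = 0.000001772
V_1 = [(0.125)(0.0002119) - (-0.00003333)(0)]/D = 14.95 V
V_2 = [(0.008367)(0) - (0.125)(-0.00003333)]/D = 2.352 V
Part 1:
  Read off the nodal solution: V_1 = 14.95 V
Part 2:
  I_R2 = (V_1 - V_2)/R2 = (14.95 - 2.352)/30000 = 0.0004199 A
  Magnitude: I_R2 = 0.0004199 A
Part 3:
  I_R3 = (V_2 - V_3)/R3 = (2.352 - 0)/5600 = 0.0004199 A
  P_R3 = I_R3² × R3 = (0.0004199)² × 5600 = 0.0009875 W
Part 4:
  Power in each resistor, P = (ΔV)²/R:
    P_R1 = (15 - 14.95)²/120 = 0.00002116 W
    P_R2 = (14.95 - 2.352)²/30000 = 0.00529 W
    P_R3 = (2.352 - 0)²/5600 = 0.0009875 W
  P_total = P_R1 + P_R2 + P_R3 = 0.006299 W

Final answers:
1. V_1 = 14.95 V
2. I_R2 = 0.0004199 A
3. P_R3 = 0.0009875 W
4. P_total = 0.006299 W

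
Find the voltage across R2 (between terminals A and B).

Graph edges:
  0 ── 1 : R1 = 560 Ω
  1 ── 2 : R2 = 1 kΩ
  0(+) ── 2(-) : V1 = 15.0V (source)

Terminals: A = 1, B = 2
R1 and R2 are in series across V1 (node 0 → node 1 → node 2), and the output A–B is taken across R2, so this is a voltage divider.
Series current: I = V1/(R1 + R2) = 15/(560 + 1000) = 15/1560 = 0.009615 A
V_R2 = I × R2 = V1 × R2/(R1 + R2) = 15 × 1000/1560 = 9.615 V

Final answer: 9.615 V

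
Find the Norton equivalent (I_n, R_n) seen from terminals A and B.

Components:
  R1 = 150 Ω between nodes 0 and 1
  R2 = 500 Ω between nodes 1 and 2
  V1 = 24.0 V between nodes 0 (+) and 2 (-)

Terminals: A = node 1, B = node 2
Find the Thévenin equivalent first; then I_n = V_th/R_th and R_n = R_th.
Step 1 — V_th is the open-circuit voltage V_A - V_B (nothing connected across the terminals).
Nodal analysis, taking node 2 as the 0 V reference.
Source V1 fixes V_0 = 24 V.
KCL at each unknown node (sum of currents leaving = 0; resistances in Ω):
  Node 1: (V_1 - 24)/150 + (V_1 - 0)/500 = 0
Collecting terms: 0.008667 × V_1 = 0.16  =>  V_1 = 18.46 V
V_th = V_1 - V_2 = 18.46 - 0 = 18.46 V
Step 2 — R_th: zero the source — replace V1 by a short circuit (node 2 merges into node 0) — and find the resistance seen between A (node 1) and B (node 0).
Reduce the network between node 1 (A) and node 0 (B) by series/parallel combination:
  Rp1 = R1 ‖ R2 (parallel, both between nodes 0 and 1) = 1/(1/150 + 1/500) = 115.4 Ω
R_th = 115.4 Ω
I_n = V_th/R_th = 18.46/115.4 = 0.16 A, and R_n = R_th = 115.4 Ω

Final answer: I_n = 0.16 A, R_n = 115.4 Ω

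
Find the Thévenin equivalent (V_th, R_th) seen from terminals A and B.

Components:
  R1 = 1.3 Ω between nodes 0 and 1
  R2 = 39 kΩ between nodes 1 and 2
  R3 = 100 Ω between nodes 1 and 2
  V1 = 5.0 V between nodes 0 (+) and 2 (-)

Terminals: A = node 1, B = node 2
Step 1 — V_th is the open-circuit voltage V_A - V_B (nothing connected across the terminals).
Nodal analysis, taking node 2 as the 0 V reference.
Source V1 fixes V_0 = 5 V.
KCL at each unknown node (sum of currents leaving = 0; resistances in Ω):
  Node 1: (V_1 - 5)/1.3 + (V_1 - 0)/39000 + (V_1 - 0)/100 = 0
Collecting terms: 0.7793 × V_1 = 3.846  =>  V_1 = 4.936 V
V_th = V_1 - V_2 = 4.936 - 0 = 4.936 V
Step 2 — R_th: zero the source — replace V1 by a short circuit (node 2 merges into node 0) — and find the resistance seen between A (node 1) and B (node 0).
Reduce the network between node 1 (A) and node 0 (B) by series/parallel combination:
  Rp1 = R1 ‖ R2 ‖ R3 (parallel, all between nodes 0 and 1) = 1/(1/1.3 + 1/39000 + 1/100) = 1.283 Ω
R_th = 1.283 Ω

Final answer: V_th = 4.936 V, R_th = 1.283 Ω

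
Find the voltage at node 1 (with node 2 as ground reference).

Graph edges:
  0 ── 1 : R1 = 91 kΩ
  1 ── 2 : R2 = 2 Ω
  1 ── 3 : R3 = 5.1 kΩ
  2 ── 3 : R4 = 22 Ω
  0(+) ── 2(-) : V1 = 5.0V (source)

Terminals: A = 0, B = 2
Nodal analysis, taking node 2 as the 0 V reference.
Source V1 fixes V_0 = 5 V.
KCL at each unknown node (sum of currents leaving = 0; resistances in Ω):
  Node 1: (V_1 - 5)/91000 + (V_1 - 0)/2 + (V_1 - V_3)/5100 = 0
  Node 3: (V_3 - V_1)/5100 + (V_3 - 0)/22 = 0
Collecting terms (coefficients in siemens):
  0.5002·V_1 - 0.0001961·V_3 = 0.00005495
  0.04565·V_3 - 0.0001961·V_1 = 0
Determinant D = (0.5002)(0.04565) - (-0.0001961)(-0.0001961) = 0.02283
V_1 = [(0.00005495)(0.04565) - (-0.0001961)(0)]/D = 0.0001098 V
V_3 = [(0.5002)(0) - (0.00005495)(-0.0001961)]/D = 0.0000004718 V
The requested potential is V_1 = 0.0001098 V.

Final answer: V_1 = 0.0001098 V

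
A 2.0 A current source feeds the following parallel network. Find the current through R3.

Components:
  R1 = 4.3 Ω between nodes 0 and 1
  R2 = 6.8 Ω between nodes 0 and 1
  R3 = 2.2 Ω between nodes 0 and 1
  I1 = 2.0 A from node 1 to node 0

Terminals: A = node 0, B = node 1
All resistors sit directly between nodes 0 and 1, so they are in parallel and share one voltage V; the full source current 2 A splits among them.
1/R_par = 1/4.3 + 1/6.8 + 1/2.2 = 0.8342 S  =>  R_par = 1.199 Ω
V = I × R_par = 2 × 1.199 = 2.398 V
I_R3 = V/R3 = 2.398/2.2 = 1.09 A

Final answer: 1.09 A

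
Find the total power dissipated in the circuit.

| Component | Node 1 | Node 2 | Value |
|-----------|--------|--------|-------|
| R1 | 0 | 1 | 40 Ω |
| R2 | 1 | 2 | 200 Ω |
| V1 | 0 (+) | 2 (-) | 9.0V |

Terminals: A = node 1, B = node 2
Nodal analysis, taking node 2 as the 0 V reference.
Source V1 fixes V_0 = 9 V.
KCL at each unknown node (sum of currents leaving = 0; resistances in Ω):
  Node 1: (V_1 - 9)/40 + (V_1 - 0)/200 = 0
Collecting terms: 0.03 × V_1 = 0.225  =>  V_1 = 7.5 V
Power in each resistor, P = (ΔV)²/R:
  P_R1 = (9 - 7.5)²/40 = 0.05625 W
  P_R2 = (7.5 - 0)²/200 = 0.2812 W
P_total = P_R1 + P_R2 = 0.3375 W

Final answer: 0.3375 W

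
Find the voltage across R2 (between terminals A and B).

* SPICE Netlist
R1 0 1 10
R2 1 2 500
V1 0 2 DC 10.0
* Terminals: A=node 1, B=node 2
R1 and R2 are in series across V1 (node 0 → node 1 → node 2), and the output A–B is taken across R2, so this is a voltage divider.
Series current: I = V1/(R1 + R2) = 10/(10 + 500) = 10/510 = 0.01961 A
V_R2 = I × R2 = V1 × R2/(R1 + R2) = 10 × 500/510 = 9.804 V

Final answer: 9.804 V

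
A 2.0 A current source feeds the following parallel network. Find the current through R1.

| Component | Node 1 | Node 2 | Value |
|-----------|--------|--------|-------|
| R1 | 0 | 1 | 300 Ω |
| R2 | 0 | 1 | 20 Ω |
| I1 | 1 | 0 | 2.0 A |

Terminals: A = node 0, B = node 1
All resistors sit directly between nodes 0 and 1, so they are in parallel and share one voltage V; the full source current 2 A splits among them.
1/R_par = 1/300 + 1/20 = 0.05333 S  =>  R_par = 18.75 Ω
V = I × R_par = 2 × 18.75 = 37.5 V
I_R1 = V/R1 = 37.5/300 = 0.125 A

Final answer: 0.125 A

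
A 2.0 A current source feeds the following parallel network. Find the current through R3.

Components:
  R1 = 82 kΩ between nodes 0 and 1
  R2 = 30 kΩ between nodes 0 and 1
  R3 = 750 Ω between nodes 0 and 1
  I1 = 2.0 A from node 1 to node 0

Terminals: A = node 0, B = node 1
All resistors sit directly between nodes 0 and 1, so they are in parallel and share one voltage V; the full source current 2 A splits among them.
1/R_par = 1/82000 + 1/30000 + 1/750 = 0.001379 S  =>  R_par = 725.2 Ω
V = I × R_par = 2 × 725.2 = 1450 V
I_R3 = V/R3 = 1450/750 = 1.934 A

Final answer: 1.934 A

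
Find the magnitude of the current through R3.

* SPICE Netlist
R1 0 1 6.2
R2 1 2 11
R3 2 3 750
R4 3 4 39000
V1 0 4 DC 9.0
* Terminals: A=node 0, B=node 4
Nodal analysis, taking node 4 as the 0 V reference.
Source V1 fixes V_0 = 9 V.
KCL at each unknown node (sum of currents leaving = 0; resistances in Ω):
  Node 1: (V_1 - 9)/6.2 + (V_1 - V_2)/11 = 0
  Node 2: (V_2 - V_1)/11 + (V_2 - V_3)/750 = 0
  Node 3: (V_3 - V_2)/750 + (V_3 - 0)/39000 = 0
Collecting terms (coefficients in siemens):
  0.2522·V_1 - 0.09091·V_2 = 1.452
  0.09224·V_2 - 0.09091·V_1 - 0.001333·V_3 = 0
  0.001359·V_3 - 0.001333·V_2 = 0
Solving these 3 simultaneous equations (Gaussian elimination) gives:
  V_1 = 8.999 V, V_2 = 8.996 V, V_3 = 8.826 V
I_R3 = (V_2 - V_3)/R3 = (8.996 - 8.826)/750 = 0.0002263 A
|I_R3| = 0.0002263 A

Final answer: |I_R3| = 0.0002263 A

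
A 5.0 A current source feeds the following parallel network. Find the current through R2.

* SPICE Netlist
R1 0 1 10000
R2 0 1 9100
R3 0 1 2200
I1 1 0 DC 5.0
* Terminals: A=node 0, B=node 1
All resistors sit directly between nodes 0 and 1, so they are in parallel and share one voltage V; the full source current 5 A splits among them.
1/R_par = 1/10000 + 1/9100 + 1/2200 = 0.0006644 S  =>  R_par = 1505 Ω
V = I × R_par = 5 × 1505 = 7525 V
I_R2 = V/R2 = 7525/9100 = 0.8269 A

Final answer: 0.8269 A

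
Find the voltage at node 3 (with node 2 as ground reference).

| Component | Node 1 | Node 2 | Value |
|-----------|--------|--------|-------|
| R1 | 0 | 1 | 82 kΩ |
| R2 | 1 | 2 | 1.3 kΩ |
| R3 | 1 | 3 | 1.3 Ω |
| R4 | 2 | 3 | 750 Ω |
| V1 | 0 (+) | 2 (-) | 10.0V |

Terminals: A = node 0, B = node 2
Nodal analysis, taking node 2 as the 0 V reference.
Source V1 fixes V_0 = 10 V.
KCL at each unknown node (sum of currents leaving = 0; resistances in Ω):
  Node 1: (V_1 - 10)/82000 + (V_1 - 0)/1300 + (V_1 - V_3)/1.3 = 0
  Node 3: (V_3 - V_1)/1.3 + (V_3 - 0)/750 = 0
Collecting terms (coefficients in siemens):
  0.77·V_1 - 0.7692·V_3 = 0.000122
  0.7706·V_3 - 0.7692·V_1 = 0
Determinant D = (0.77)(0.7706) - (-0.7692)(-0.7692) = 0.001628
V_1 = [(0.000122)(0.7706) - (-0.7692)(0)]/D = 0.05773 V
V_3 = [(0.77)(0) - (0.000122)(-0.7692)]/D = 0.05763 V
The requested potential is V_3 = 0.05763 V.

Final answer: V_3 = 0.05763 V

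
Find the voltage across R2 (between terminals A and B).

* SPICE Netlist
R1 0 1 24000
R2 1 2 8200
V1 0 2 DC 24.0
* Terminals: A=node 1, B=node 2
R1 and R2 are in series across V1 (node 0 → node 1 → node 2), and the output A–B is taken across R2, so this is a voltage divider.
Series current: I = V1/(R1 + R2) = 24/(24000 + 8200) = 24/32200 = 0.0007453 A
V_R2 = I × R2 = V1 × R2/(R1 + R2) = 24 × 8200/32200 = 6.112 V

Final answer: 6.112 V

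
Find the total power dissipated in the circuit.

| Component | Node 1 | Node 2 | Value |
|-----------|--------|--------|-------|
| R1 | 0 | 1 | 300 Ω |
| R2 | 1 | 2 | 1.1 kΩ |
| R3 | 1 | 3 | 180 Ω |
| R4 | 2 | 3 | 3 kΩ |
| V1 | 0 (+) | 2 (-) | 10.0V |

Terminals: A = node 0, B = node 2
Nodal analysis, taking node 2 as the 0 V reference.
Source V1 fixes V_0 = 10 V.
KCL at each unknown node (sum of currents leaving = 0; resistances in Ω):
  Node 1: (V_1 - 10)/300 + (V_1 - 0)/1100 + (V_1 - V_3)/180 = 0
  Node 3: (V_3 - V_1)/180 + (V_3 - 0)/3000 = 0
Collecting terms (coefficients in siemens):
  0.009798·V_1 - 0.005556·V_3 = 0.03333
  0.005889·V_3 - 0.005556·V_1 = 0
Determinant D = (0.009798)(0.005889) - (-0.005556)(-0.005556) = 0.00002684
V_1 = [(0.03333)(0.005889) - (-0.005556)(0)]/D = 7.315 V
V_3 = [(0.009798)(0) - (0.03333)(-0.005556)]/D = 6.901 V
Power in each resistor, P = (ΔV)²/R:
  P_R1 = (10 - 7.315)²/300 = 0.02403 W
  P_R2 = (7.315 - 0)²/1100 = 0.04864 W
  P_R3 = (7.315 - 6.901)²/180 = 0.0009524 W
  P_R4 = (0 - 6.901)²/3000 = 0.01587 W
P_total = P_R1 + P_R2 + P_R3 + P_R4 = 0.0895 W

Final answer: 0.0895 W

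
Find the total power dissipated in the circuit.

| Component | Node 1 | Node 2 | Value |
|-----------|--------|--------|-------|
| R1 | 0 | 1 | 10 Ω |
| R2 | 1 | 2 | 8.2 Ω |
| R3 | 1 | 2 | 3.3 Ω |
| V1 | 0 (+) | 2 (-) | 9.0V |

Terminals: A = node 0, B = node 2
Nodal analysis, taking node 2 as the 0 V reference.
Source V1 fixes V_0 = 9 V.
KCL at each unknown node (sum of currents leaving = 0; resistances in Ω):
  Node 1: (V_1 - 9)/10 + (V_1 - 0)/8.2 + (V_1 - 0)/3.3 = 0
Collecting terms: 0.525 × V_1 = 0.9  =>  V_1 = 1.714 V
Power in each resistor, P = (ΔV)²/R:
  P_R1 = (9 - 1.714)²/10 = 5.308 W
  P_R2 = (1.714 - 0)²/8.2 = 0.3584 W
  P_R3 = (1.714 - 0)²/3.3 = 0.8906 W
P_total = P_R1 + P_R2 + P_R3 = 6.557 W

Final answer: 6.557 W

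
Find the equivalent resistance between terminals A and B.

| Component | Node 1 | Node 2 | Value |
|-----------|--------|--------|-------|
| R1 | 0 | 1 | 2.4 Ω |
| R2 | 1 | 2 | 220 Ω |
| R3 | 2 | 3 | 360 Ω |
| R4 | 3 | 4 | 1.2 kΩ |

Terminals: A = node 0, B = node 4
Reduce the network between node 0 (A) and node 4 (B) by series/parallel combination:
  Rs1 = R1 + R2 (series, joined only at node 1) = 2.4 + 220 = 222.4 Ω
  Rs2 = R3 + Rs1 (series, joined only at node 2) = 360 + 222.4 = 582.4 Ω
  Rs3 = R4 + Rs2 (series, joined only at node 3) = 1200 + 582.4 = 1782 Ω
R_eq = 1.782 kΩ

Final answer: 1.782 kΩ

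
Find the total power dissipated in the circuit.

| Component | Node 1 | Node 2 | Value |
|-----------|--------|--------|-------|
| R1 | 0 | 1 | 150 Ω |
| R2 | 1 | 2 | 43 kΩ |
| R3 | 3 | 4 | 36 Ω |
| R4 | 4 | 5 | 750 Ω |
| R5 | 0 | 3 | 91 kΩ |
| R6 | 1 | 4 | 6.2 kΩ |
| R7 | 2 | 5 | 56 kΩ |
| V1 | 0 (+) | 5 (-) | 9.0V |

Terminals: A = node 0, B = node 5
Nodal analysis, taking node 5 as the 0 V reference.
Source V1 fixes V_0 = 9 V.
KCL at each unknown node (sum of currents leaving = 0; resistances in Ω):
  Node 1: (V_1 - 9)/150 + (V_1 - V_2)/43000 + (V_1 - V_4)/6200 = 0
  Node 2: (V_2 - V_1)/43000 + (V_2 - 0)/56000 = 0
  Node 3: (V_3 - V_4)/36 + (V_3 - 9)/91000 = 0
  Node 4: (V_4 - V_3)/36 + (V_4 - 0)/750 + (V_4 - V_1)/6200 = 0
Collecting terms (coefficients in siemens):
  0.006851·V_1 - 0.00002326·V_2 - 0.0001613·V_4 = 0.06
  0.00004111·V_2 - 0.00002326·V_1 = 0
  0.02779·V_3 - 0.02778·V_4 = 0.0000989
  0.02927·V_4 - 0.0001613·V_1 - 0.02778·V_3 = 0
Solving these 4 simultaneous equations (Gaussian elimination) gives:
  V_1 = 8.798 V, V_2 = 4.977 V, V_3 = 1.011 V, V_4 = 1.008 V
Power in each resistor, P = (ΔV)²/R:
  P_R1 = (9 - 8.798)²/150 = 0.0002715 W
  P_R2 = (8.798 - 4.977)²/43000 = 0.0003396 W
  P_R3 = (1.011 - 1.008)²/36 = 0.0000002774 W
  P_R4 = (1.008 - 0)²/750 = 0.001355 W
  P_R5 = (9 - 1.011)²/91000 = 0.0007013 W
  P_R6 = (8.798 - 1.008)²/6200 = 0.009788 W
  P_R7 = (4.977 - 0)²/56000 = 0.0004423 W
P_total = P_R1 + P_R2 + P_R3 + P_R4 + P_R5 + P_R6 + P_R7 = 0.0129 W

Final answer: 0.0129 W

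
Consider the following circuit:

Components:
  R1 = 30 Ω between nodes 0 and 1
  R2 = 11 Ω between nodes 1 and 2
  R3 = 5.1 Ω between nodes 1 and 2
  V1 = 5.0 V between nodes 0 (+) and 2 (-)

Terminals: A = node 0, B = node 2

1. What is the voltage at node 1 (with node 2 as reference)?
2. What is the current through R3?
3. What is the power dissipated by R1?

Nodal analysis, taking node 2 as the 0 V reference.
Source V1 fixes V_0 = 5 V.
KCL at each unknown node (sum of currents leaving = 0; resistances in Ω):
  Node 1: (V_1 - 5)/30 + (V_1 - 0)/11 + (V_1 - 0)/5.1 = 0
Collecting terms: 0.3203 × V_1 = 0.1667  =>  V_1 = 0.5203 V
Part 1:
  Read off the nodal solution: V_1 = 0.5203 V
Part 2:
  I_R3 = (V_1 - V_2)/R3 = (0.5203 - 0)/5.1 = 0.102 A
  Magnitude: I_R3 = 0.102 A
Part 3:
  I_R1 = (V_0 - V_1)/R1 = (5 - 0.5203)/30 = 0.1493 A
  P_R1 = I_R1² × R1 = (0.1493)² × 30 = 0.6689 W

Final answers:
1. V_1 = 0.5203 V
2. I_R3 = 0.102 A
3. P_R1 = 0.6689 W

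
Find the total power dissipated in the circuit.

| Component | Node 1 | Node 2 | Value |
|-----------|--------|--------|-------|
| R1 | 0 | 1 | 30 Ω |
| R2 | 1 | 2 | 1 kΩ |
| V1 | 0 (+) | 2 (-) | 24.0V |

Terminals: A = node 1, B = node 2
Nodal analysis, taking node 2 as the 0 V reference.
Source V1 fixes V_0 = 24 V.
KCL at each unknown node (sum of currents leaving = 0; resistances in Ω):
  Node 1: (V_1 - 24)/30 + (V_1 - 0)/1000 = 0
Collecting terms: 0.03433 × V_1 = 0.8  =>  V_1 = 23.3 V
Power in each resistor, P = (ΔV)²/R:
  P_R1 = (24 - 23.3)²/30 = 0.01629 W
  P_R2 = (23.3 - 0)²/1000 = 0.5429 W
P_total = P_R1 + P_R2 = 0.5592 W

Final answer: 0.5592 W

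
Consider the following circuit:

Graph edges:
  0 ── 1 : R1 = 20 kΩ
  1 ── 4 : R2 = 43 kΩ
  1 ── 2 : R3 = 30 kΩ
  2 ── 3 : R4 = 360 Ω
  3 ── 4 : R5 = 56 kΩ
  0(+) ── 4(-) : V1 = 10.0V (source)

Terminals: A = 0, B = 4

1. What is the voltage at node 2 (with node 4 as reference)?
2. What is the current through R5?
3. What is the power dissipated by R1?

Nodal analysis, taking node 4 as the 0 V reference.
Source V1 fixes V_0 = 10 V.
KCL at each unknown node (sum of currents leaving = 0; resistances in Ω):
  Node 1: (V_1 - 10)/20000 + (V_1 - 0)/43000 + (V_1 - V_2)/30000 = 0
  Node 2: (V_2 - V_1)/30000 + (V_2 - V_3)/360 = 0
  Node 3: (V_3 - V_2)/360 + (V_3 - 0)/56000 = 0
Collecting terms (coefficients in siemens):
  0.0001066·V_1 - 0.00003333·V_2 = 0.0005
  0.002811·V_2 - 0.00003333·V_1 - 0.002778·V_3 = 0
  0.002796·V_3 - 0.002778·V_2 = 0
Solving these 3 simultaneous equations (Gaussian elimination) gives:
  V_1 = 5.894 V, V_2 = 3.846 V, V_3 = 3.822 V
Part 1:
  Read off the nodal solution: V_2 = 3.846 V
Part 2:
  I_R5 = (V_3 - V_4)/R5 = (3.822 - 0)/56000 = 0.00006825 A
  Magnitude: I_R5 = 0.00006825 A
Part 3:
  I_R1 = (V_0 - V_1)/R1 = (10 - 5.894)/20000 = 0.0002053 A
  P_R1 = I_R1² × R1 = (0.0002053)² × 20000 = 0.0008431 W

Final answers:
1. V_2 = 3.846 V
2. I_R5 = 6.825e-05 A
3. P_R1 = 0.0008431 W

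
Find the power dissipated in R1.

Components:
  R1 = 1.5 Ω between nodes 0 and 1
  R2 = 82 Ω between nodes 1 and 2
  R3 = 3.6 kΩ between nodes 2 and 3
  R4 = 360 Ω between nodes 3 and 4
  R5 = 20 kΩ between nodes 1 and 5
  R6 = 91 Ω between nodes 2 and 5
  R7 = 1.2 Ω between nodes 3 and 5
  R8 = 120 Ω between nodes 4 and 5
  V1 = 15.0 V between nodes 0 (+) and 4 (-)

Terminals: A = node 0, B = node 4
Nodal analysis, taking node 4 as the 0 V reference.
Source V1 fixes V_0 = 15 V.
KCL at each unknown node (sum of currents leaving = 0; resistances in Ω):
  Node 1: (V_1 - 15)/1.5 + (V_1 - V_2)/82 + (V_1 - V_5)/20000 = 0
  Node 2: (V_2 - V_1)/82 + (V_2 - V_3)/3600 + (V_2 - V_5)/91 = 0
  Node 3: (V_3 - V_2)/3600 + (V_3 - 0)/360 + (V_3 - V_5)/1.2 = 0
  Node 5: (V_5 - V_1)/20000 + (V_5 - V_2)/91 + (V_5 - V_3)/1.2 + (V_5 - 0)/120 = 0
Collecting terms (coefficients in siemens):
  0.6789·V_1 - 0.0122·V_2 - 0.00005·V_5 = 10
  0.02346·V_2 - 0.0122·V_1 - 0.0002778·V_3 - 0.01099·V_5 = 0
  0.8364·V_3 - 0.0002778·V_2 - 0.8333·V_5 = 0
  0.8527·V_5 - 0.00005·V_1 - 0.01099·V_2 - 0.8333·V_3 = 0
Solving these 4 simultaneous equations (Gaussian elimination) gives:
  V_1 = 14.91 V, V_2 = 10.24 V, V_3 = 5.163 V, V_5 = 5.179 V
I_R1 = (V_0 - V_1)/R1 = (15 - 14.91)/1.5 = 0.0575 A
P_R1 = I_R1² × R1 = (0.0575)² × 1.5 = 0.004959 W

Final answer: 0.004959 W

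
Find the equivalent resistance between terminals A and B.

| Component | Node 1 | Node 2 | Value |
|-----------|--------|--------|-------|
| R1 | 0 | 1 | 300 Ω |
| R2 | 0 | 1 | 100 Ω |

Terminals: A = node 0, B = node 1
Reduce the network between node 0 (A) and node 1 (B) by series/parallel combination:
  Rp1 = R1 ‖ R2 (parallel, both between nodes 0 and 1) = 1/(1/300 + 1/100) = 75 Ω
R_eq = 75 Ω

Final answer: 75 Ω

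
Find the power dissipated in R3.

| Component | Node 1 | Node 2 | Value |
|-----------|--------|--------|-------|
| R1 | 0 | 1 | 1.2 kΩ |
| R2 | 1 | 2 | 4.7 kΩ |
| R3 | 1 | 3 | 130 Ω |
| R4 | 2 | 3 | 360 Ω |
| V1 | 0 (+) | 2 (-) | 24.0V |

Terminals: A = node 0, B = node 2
Nodal analysis, taking node 2 as the 0 V reference.
Source V1 fixes V_0 = 24 V.
KCL at each unknown node (sum of currents leaving = 0; resistances in Ω):
  Node 1: (V_1 - 24)/1200 + (V_1 - 0)/4700 + (V_1 - V_3)/130 = 0
  Node 3: (V_3 - V_1)/130 + (V_3 - 0)/360 = 0
Collecting terms (coefficients in siemens):
  0.008738·V_1 - 0.007692·V_3 = 0.02
  0.01047·V_3 - 0.007692·V_1 = 0
Determinant D = (0.008738)(0.01047) - (-0.007692)(-0.007692) = 0.00003232
V_1 = [(0.02)(0.01047) - (-0.007692)(0)]/D = 6.479 V
V_3 = [(0.008738)(0) - (0.02)(-0.007692)]/D = 4.76 V
I_R3 = (V_1 - V_3)/R3 = (6.479 - 4.76)/130 = 0.01322 A
P_R3 = I_R3² × R3 = (0.01322)² × 130 = 0.02273 W

Final answer: 0.02273 W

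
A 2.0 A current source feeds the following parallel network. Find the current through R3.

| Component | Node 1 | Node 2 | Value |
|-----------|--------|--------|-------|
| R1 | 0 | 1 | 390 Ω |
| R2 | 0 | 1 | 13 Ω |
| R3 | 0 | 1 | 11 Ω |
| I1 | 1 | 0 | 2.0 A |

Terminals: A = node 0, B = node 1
All resistors sit directly between nodes 0 and 1, so they are in parallel and share one voltage V; the full source current 2 A splits among them.
1/R_par = 1/390 + 1/13 + 1/11 = 0.1704 S  =>  R_par = 5.869 Ω
V = I × R_par = 2 × 5.869 = 11.74 V
I_R3 = V/R3 = 11.74/11 = 1.067 A

Final answer: 1.067 A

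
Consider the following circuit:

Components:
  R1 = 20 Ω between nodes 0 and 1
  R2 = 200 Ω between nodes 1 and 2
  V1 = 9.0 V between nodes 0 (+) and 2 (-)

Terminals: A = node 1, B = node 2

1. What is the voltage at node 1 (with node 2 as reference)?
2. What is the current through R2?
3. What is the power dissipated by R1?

Nodal analysis, taking node 2 as the 0 V reference.
Source V1 fixes V_0 = 9 V.
KCL at each unknown node (sum of currents leaving = 0; resistances in Ω):
  Node 1: (V_1 - 9)/20 + (V_1 - 0)/200 = 0
Collecting terms: 0.055 × V_1 = 0.45  =>  V_1 = 8.182 V
Part 1:
  Read off the nodal solution: V_1 = 8.182 V
Part 2:
  I_R2 = (V_1 - V_2)/R2 = (8.182 - 0)/200 = 0.04091 A
  Magnitude: I_R2 = 0.04091 A
Part 3:
  I_R1 = (V_0 - V_1)/R1 = (9 - 8.182)/20 = 0.04091 A
  P_R1 = I_R1² × R1 = (0.04091)² × 20 = 0.03347 W

Final answers:
1. V_1 = 8.182 V
2. I_R2 = 0.04091 A
3. P_R1 = 0.03347 W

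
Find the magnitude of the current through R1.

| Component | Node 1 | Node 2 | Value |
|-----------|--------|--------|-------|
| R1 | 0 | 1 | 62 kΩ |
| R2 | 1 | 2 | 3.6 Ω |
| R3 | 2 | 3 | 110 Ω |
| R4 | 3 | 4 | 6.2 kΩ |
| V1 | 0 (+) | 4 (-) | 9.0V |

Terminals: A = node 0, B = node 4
Nodal analysis, taking node 4 as the 0 V reference.
Source V1 fixes V_0 = 9 V.
KCL at each unknown node (sum of currents leaving = 0; resistances in Ω):
  Node 1: (V_1 - 9)/62000 + (V_1 - V_2)/3.6 = 0
  Node 2: (V_2 - V_1)/3.6 + (V_2 - V_3)/110 = 0
  Node 3: (V_3 - V_2)/110 + (V_3 - 0)/6200 = 0
Collecting terms (coefficients in siemens):
  0.2778·V_1 - 0.2778·V_2 = 0.0001452
  0.2869·V_2 - 0.2778·V_1 - 0.009091·V_3 = 0
  0.009252·V_3 - 0.009091·V_2 = 0
Solving these 3 simultaneous equations (Gaussian elimination) gives:
  V_1 = 0.8318 V, V_2 = 0.8313 V, V_3 = 0.8168 V
I_R1 = (V_0 - V_1)/R1 = (9 - 0.8318)/62000 = 0.0001317 A
|I_R1| = 0.0001317 A

Final answer: |I_R1| = 0.0001317 A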